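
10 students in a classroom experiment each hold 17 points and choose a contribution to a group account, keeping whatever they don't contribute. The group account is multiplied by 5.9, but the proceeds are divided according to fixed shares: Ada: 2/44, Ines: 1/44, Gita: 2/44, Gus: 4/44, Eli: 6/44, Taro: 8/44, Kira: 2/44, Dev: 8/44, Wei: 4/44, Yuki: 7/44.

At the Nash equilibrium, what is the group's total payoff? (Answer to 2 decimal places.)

336.60 points

Player j's private return per contributed unit is 5.9 × (j's share). Contributing is weakly dominant for j when that share is at least 1/5.9 = 0.1695, and contributing 0 is dominant otherwise.
Taro and Dev clear that bar, contributing 17 each; the remaining 8 contribute 0. Total contributed: 34.
The group account pays out 5.9 × 34 = 200.60 in total (split across the unequal shares, but the aggregate is all that matters for the group sum).
The 8 free-riders keep 17 each, adding 136. Group total = 136 + 200.60 = 336.60.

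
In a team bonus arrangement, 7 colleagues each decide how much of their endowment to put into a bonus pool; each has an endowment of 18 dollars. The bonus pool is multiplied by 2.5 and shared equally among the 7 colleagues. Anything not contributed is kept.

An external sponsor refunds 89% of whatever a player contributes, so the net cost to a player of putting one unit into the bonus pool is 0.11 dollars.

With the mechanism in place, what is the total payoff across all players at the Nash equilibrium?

427.14 dollars

Under the mechanism each unit contributed yields (2.5/7) / 0.11 = 3.2468 back to its contributor per unit of net cost, which exceeds 1, making full contribution the dominant choice for everyone.
At the Nash equilibrium everyone contributes 18. Group total payoff = 7 × (18 × 0.89 + 2.5 × 18) = 427.14.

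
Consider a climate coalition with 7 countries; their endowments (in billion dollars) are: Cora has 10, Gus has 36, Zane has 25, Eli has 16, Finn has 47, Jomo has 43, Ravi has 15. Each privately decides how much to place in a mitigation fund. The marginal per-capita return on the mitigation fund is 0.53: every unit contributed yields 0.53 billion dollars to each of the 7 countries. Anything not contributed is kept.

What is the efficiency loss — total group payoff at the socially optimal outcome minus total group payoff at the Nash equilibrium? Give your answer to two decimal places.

The private return per contributed unit is 0.53 < 1 for everyone, so the Nash equilibrium is zero contribution and the group total is Σ E_j = 10 + 36 + 25 + 16 + 47 + 43 + 15 = 192.
Each contributed unit returns 3.710 to the group, so the social optimum is full contribution by everyone: group total = 3.710 × 192 = 712.32.
Efficiency loss = (3.710 − 1) × 192 = 520.32.

520.32 billion dollars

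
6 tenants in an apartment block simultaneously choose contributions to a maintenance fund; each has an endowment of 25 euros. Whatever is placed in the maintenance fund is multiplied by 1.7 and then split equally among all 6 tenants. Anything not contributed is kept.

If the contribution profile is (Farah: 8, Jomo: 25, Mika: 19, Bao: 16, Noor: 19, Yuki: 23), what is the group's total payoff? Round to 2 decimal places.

Total contributed: 8 + 25 + 19 + 16 + 19 + 23 = 110; total kept: 6 × 25 − 110 = 40.
The maintenance fund pays out 1.7 × 110 = 187.00 in aggregate.
Group total = 40 + 187.00 = 227.00.

227.00 euros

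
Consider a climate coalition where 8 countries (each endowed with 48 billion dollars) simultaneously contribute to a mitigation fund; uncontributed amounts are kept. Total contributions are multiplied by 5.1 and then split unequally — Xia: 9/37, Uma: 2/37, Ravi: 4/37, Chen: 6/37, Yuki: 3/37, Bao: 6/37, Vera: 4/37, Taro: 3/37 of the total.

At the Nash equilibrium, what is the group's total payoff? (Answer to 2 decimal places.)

Each unit j contributes comes back to j as 5.1 × (j's share), so j prefers to contribute only if that share exceeds 1/5.1 = 0.1961; otherwise keeping the unit dominates.
Only Xia (9/37) clears that bar, contributing 48; the remaining 7 contribute 0. Total contributed: 48.
The mitigation fund pays out 5.1 × 48 = 244.80 in total (split across the unequal shares, but the aggregate is all that matters for the group sum).
The 7 free-riders keep 48 each, adding 336. Group total = 336 + 244.80 = 580.80.

580.80 billion dollars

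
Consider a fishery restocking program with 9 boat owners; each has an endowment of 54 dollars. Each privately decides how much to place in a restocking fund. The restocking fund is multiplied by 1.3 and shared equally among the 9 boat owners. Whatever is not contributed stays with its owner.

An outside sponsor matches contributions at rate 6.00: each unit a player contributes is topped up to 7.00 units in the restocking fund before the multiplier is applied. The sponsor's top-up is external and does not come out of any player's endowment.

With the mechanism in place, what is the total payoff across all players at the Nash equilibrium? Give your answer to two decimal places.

4422.60 dollars

With the mechanism, a contributed unit returns 1.3 × 7.00 / 9 = 1.0111 per unit of net cost to the contributor — now above 1 — so contributing fully is weakly dominant for every player.
At the Nash equilibrium everyone contributes 54. Group total payoff = 1.3 × 7.00 × 486 = 4422.60.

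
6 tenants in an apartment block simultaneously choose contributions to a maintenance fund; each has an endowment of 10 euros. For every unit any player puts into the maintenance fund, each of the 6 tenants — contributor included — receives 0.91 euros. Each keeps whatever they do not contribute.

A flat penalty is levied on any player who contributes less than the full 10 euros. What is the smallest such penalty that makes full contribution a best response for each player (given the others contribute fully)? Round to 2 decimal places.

Given the others contribute fully, the best deviation is to contribute 0 (any partial contribution still incurs the fine and gives up units whose private return 0.91 is below 1).
Deviating from 10 to 0 saves 10 euros but forfeits the deviator's share of the drop in the maintenance fund: 0.91 × 10 = 9.10.
So the deviation gain is 10 − 9.10 = 0.90, and the fine must be at least 0.90 euros to wipe it out.

0.90 euros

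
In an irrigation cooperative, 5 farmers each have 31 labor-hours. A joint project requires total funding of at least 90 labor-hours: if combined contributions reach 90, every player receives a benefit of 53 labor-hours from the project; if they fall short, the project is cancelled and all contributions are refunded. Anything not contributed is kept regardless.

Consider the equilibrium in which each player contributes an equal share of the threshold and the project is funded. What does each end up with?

66 labor-hours

Equal share of the threshold: 90/5 = 18.
At this profile no one gains by cutting their contribution: any cut drops the total below 90, the project is cancelled, contributions are refunded, and the deviator ends with 31, which is less than 31 − 18 + 53 = 66. Contributing more than 18 just wastes the excess. So contributing exactly 18 is a best response.
Each player's payoff: 31 − 18 + 53 = 66.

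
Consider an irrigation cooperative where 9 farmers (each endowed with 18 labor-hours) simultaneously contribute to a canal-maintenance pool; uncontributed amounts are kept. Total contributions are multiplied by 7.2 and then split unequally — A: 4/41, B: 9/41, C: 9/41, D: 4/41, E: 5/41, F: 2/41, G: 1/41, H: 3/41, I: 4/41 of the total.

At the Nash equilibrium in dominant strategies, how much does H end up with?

36.97 labor-hours

Player j's private return per contributed unit is 7.2 × (j's share). Contributing is weakly dominant for j when that share is at least 1/7.2 = 0.1389, and contributing 0 is dominant otherwise.
B and C clear that bar, contributing 18 each; the remaining 7 contribute 0. Total contributed: 36.
H keeps 18 and receives 7.2 × 36 × 3/41 = 18.97 from the canal-maintenance pool, for a payoff of 36.97.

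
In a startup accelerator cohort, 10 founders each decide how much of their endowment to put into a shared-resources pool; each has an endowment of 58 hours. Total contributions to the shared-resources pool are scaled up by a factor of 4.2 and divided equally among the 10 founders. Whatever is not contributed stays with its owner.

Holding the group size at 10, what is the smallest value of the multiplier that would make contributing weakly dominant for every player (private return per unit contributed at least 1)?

10

A contributed unit returns (multiplier)/10 to its contributor.
This reaches 1 exactly when the multiplier is 10.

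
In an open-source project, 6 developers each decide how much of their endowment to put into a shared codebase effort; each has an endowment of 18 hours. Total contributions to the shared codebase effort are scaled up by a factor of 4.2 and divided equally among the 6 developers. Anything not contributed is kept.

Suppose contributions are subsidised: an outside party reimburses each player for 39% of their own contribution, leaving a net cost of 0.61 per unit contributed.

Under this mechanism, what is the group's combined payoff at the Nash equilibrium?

495.72 hours

Under the mechanism each unit contributed yields (4.2/6) / 0.61 = 1.1475 back to its contributor per unit of net cost, which exceeds 1, making full contribution the dominant choice for everyone.
So the Nash equilibrium is full contribution by all 6; the group earns 6 × (18 × 0.39 + 4.2 × 18) = 495.72.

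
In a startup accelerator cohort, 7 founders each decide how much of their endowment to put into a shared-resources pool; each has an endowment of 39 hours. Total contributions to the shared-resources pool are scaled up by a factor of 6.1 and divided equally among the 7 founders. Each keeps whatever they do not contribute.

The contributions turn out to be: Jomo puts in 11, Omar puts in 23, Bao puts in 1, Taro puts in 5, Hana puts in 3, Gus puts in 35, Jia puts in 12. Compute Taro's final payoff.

112.43 hours

Total contributed: 11 + 23 + 1 + 5 + 3 + 35 + 12 = 90.
Each receives 6.1 × 90 / 7 = 78.43 from the shared-resources pool.
Taro keeps 39 − 5 = 34, so Taro's payoff is 34 + 78.43 = 112.43.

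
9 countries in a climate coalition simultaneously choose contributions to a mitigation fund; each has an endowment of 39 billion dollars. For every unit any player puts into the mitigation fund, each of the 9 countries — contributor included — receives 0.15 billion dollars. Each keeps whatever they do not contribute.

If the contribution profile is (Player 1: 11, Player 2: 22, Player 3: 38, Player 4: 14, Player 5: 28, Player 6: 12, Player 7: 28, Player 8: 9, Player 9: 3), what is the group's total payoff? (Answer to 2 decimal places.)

Total contributed: 11 + 22 + 38 + 14 + 28 + 12 + 28 + 9 + 3 = 165; total kept: 9 × 39 − 165 = 186.
The mitigation fund pays out 0.15 × 9 × 165 = 222.75 in aggregate.
Group total = 186 + 222.75 = 408.75.

408.75 billion dollars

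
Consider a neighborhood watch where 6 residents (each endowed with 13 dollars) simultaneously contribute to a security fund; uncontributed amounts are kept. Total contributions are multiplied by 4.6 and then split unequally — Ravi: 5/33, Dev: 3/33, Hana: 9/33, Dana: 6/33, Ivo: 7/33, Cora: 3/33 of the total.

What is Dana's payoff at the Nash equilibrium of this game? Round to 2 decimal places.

23.87 dollars

A player with share s gets back 4.6·s per unit contributed, so full contribution is dominant for anyone with s > 1/4.6 = 0.2174 and zero contribution is dominant for anyone below.
The only share above 0.2174 is Hana's 9/33, contributing 13; the remaining 5 contribute 0. Total contributed: 13.
Dana keeps 13 and receives 4.6 × 13 × 6/33 = 10.87 from the security fund, for a payoff of 23.87.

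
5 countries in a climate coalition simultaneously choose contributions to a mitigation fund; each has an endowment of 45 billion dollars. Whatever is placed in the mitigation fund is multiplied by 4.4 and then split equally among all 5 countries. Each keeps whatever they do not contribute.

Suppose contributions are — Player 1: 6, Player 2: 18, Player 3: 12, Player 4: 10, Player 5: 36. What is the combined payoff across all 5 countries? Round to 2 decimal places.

503.80 billion dollars

Total contributed: 6 + 18 + 12 + 10 + 36 = 82; total kept: 5 × 45 − 82 = 143.
The mitigation fund pays out 4.4 × 82 = 360.80 in aggregate.
Group total = 143 + 360.80 = 503.80.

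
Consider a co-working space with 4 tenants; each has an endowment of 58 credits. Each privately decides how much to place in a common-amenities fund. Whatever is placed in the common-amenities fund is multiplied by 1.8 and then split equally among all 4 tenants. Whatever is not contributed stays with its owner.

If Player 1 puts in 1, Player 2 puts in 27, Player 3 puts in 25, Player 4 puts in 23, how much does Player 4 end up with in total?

69.20 credits

Total contributed: 1 + 27 + 25 + 23 = 76.
Each receives 1.8 × 76 / 4 = 34.20 from the common-amenities fund.
Player 4 keeps 58 − 23 = 35, so Player 4's payoff is 35 + 34.20 = 69.20.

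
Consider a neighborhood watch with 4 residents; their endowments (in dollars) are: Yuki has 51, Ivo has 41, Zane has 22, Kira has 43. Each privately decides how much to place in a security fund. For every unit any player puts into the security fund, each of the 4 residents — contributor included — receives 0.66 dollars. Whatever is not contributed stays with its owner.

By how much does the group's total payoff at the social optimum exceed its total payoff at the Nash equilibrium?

The private return per contributed unit is 0.66 < 1 for everyone, so the Nash equilibrium is zero contribution and the group total is Σ E_j = 51 + 41 + 22 + 43 = 157.
Each contributed unit returns 2.640 to the group, so the social optimum is full contribution by everyone: group total = 2.640 × 157 = 414.48.
Efficiency loss = (2.640 − 1) × 157 = 257.48.

257.48 dollars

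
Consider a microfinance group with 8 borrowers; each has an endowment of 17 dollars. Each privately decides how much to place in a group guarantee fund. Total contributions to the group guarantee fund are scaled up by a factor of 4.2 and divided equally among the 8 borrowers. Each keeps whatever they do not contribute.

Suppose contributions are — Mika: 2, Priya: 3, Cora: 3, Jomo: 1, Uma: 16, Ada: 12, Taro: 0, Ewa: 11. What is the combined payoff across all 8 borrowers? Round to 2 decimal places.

289.60 dollars

Total contributed: 2 + 3 + 3 + 1 + 16 + 12 + 0 + 11 = 48; total kept: 8 × 17 − 48 = 88.
The group guarantee fund pays out 4.2 × 48 = 201.60 in aggregate.
Group total = 88 + 201.60 = 289.60.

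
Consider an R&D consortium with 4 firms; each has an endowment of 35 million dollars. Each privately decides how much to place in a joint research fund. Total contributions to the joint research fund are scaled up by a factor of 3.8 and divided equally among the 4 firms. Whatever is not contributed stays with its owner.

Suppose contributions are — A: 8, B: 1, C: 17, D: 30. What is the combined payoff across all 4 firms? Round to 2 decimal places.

Total contributed: 8 + 1 + 17 + 30 = 56; total kept: 4 × 35 − 56 = 84.
The joint research fund pays out 3.8 × 56 = 212.80 in aggregate.
Group total = 84 + 212.80 = 296.80.

296.80 million dollars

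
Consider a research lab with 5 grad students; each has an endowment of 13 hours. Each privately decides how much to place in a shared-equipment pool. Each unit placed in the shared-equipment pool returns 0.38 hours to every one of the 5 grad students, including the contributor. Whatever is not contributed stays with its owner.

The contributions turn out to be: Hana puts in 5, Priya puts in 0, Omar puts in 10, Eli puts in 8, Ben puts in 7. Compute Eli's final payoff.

16.40 hours

Total contributed: 5 + 0 + 10 + 8 + 7 = 30.
Each receives 0.38 × 30 = 11.40 from the shared-equipment pool.
Eli keeps 13 − 8 = 5, so Eli's payoff is 5 + 11.40 = 16.40.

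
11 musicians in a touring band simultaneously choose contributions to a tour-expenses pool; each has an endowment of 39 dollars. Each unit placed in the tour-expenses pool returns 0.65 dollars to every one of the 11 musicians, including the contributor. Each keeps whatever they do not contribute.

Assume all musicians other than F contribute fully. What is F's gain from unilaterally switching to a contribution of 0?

13.65 dollars

Switching from a contribution of 39 to 0 lets F keep an extra 39 dollars, but lowers the tour-expenses pool by 39, which costs F their own share of that drop: 0.65 × 39 = 25.35.
Net gain = 39 − 25.35 = 13.65. The private return per contributed unit (0.65) is below 1, so free-riding is indeed the best response regardless of what the others do.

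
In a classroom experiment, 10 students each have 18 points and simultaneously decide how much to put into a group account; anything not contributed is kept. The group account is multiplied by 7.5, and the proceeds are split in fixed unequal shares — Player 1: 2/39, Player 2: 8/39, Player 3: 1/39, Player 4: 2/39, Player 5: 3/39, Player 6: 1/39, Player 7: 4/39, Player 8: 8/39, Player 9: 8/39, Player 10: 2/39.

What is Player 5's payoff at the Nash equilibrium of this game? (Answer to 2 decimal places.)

49.15 points

Player j's private return per contributed unit is 7.5 × (j's share). Contributing is weakly dominant for j when that share is at least 1/7.5 = 0.1333, and contributing 0 is dominant otherwise.
Player 2, Player 8 and Player 9 are above the threshold, contributing 18 each; the remaining 7 contribute 0. Total contributed: 54.
Player 5 keeps 18 and receives 7.5 × 54 × 3/39 = 31.15 from the group account, for a payoff of 49.15.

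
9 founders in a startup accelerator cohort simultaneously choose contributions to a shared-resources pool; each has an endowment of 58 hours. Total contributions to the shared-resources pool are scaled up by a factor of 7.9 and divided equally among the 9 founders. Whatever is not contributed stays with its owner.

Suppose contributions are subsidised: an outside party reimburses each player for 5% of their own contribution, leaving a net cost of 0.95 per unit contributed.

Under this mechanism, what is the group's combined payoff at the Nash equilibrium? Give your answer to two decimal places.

522.00 hours

The effective private return is (7.9/9) / 0.95 = 0.9240, which is still under 1, so the mechanism doesn't change anyone's dominant strategy: zero contribution.
At the Nash equilibrium no one contributes; group total payoff = 9 × 58 = 522.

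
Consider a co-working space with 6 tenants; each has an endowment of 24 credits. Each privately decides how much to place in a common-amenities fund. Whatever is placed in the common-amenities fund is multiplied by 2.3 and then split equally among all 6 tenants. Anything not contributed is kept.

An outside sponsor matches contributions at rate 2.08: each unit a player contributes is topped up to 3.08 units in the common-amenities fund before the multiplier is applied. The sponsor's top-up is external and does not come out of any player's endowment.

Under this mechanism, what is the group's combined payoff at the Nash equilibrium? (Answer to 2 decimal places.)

Under the mechanism each unit contributed yields 2.3 × 3.08 / 6 = 1.1807 back to its contributor per unit of net cost, which exceeds 1, making full contribution the dominant choice for everyone.
So the Nash equilibrium is full contribution by all 6; the group earns 2.3 × 3.08 × 144 = 1020.10.

1020.10 credits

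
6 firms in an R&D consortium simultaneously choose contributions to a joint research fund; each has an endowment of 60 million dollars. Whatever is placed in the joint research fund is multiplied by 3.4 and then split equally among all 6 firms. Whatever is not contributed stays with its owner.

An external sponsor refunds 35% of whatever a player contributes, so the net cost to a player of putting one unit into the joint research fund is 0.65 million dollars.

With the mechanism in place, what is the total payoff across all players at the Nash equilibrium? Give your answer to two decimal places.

With the mechanism, a contributed unit returns (3.4/6) / 0.65 = 0.8718 per unit of net cost — still below 1 — so contributing 0 remains dominant for every player.
Everyone keeps their endowment and the group total is 6 × 60 = 360.

360.00 million dollars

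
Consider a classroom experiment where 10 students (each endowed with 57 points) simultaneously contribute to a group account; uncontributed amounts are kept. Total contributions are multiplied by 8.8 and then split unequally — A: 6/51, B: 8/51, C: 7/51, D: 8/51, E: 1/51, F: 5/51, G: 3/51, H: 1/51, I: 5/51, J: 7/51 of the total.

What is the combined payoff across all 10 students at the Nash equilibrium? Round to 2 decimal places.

Each unit j contributes comes back to j as 8.8 × (j's share), so j prefers to contribute only if that share exceeds 1/8.8 = 0.1136; otherwise keeping the unit dominates.
A, B, C, D and J clear that bar, contributing 57 each; the remaining 5 contribute 0. Total contributed: 285.
The group account pays out 8.8 × 285 = 2508.00 in total (split across the unequal shares, but the aggregate is all that matters for the group sum).
The 5 free-riders keep 57 each, adding 285. Group total = 285 + 2508.00 = 2793.00.

2793.00 points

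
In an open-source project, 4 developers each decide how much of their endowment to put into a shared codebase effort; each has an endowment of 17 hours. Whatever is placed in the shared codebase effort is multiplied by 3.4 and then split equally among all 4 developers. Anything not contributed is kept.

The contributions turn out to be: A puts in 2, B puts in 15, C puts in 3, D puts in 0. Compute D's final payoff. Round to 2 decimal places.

34.00 hours

Total contributed: 2 + 15 + 3 + 0 = 20.
Each receives 3.4 × 20 / 4 = 17.00 from the shared codebase effort.
D keeps 17 − 0 = 17, so D's payoff is 17 + 17.00 = 34.00.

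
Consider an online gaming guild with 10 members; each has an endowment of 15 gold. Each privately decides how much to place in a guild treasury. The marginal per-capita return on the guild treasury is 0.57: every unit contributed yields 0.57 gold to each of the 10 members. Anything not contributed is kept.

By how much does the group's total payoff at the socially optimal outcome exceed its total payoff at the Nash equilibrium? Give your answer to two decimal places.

705.00 gold

The private return per contributed unit is 0.57 < 1, so contributing 0 is dominant for every player. At the Nash equilibrium everyone keeps their 15, and the group total is 10 × 15 = 150.
Each contributed unit returns 5.700 to the group as a whole (0.57 to each of 10 players), which exceeds 1, so the social optimum is full contribution: group total = 5.700 × 150 = 855.00.
Efficiency loss = 855.00 − 150 = 705.00.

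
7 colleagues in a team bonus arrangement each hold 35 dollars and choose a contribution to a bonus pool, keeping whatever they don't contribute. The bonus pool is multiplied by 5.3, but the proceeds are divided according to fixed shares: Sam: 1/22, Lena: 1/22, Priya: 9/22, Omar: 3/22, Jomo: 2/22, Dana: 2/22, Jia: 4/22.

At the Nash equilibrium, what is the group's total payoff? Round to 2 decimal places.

395.50 dollars

Player j's private return per contributed unit is 5.3 × (j's share). Contributing is weakly dominant for j when that share is at least 1/5.3 = 0.1887, and contributing 0 is dominant otherwise.
The only share above 0.1887 is Priya's 9/22, contributing 35; the remaining 6 contribute 0. Total contributed: 35.
The bonus pool pays out 5.3 × 35 = 185.50 in total (split across the unequal shares, but the aggregate is all that matters for the group sum).
The 6 free-riders keep 35 each, adding 210. Group total = 210 + 185.50 = 395.50.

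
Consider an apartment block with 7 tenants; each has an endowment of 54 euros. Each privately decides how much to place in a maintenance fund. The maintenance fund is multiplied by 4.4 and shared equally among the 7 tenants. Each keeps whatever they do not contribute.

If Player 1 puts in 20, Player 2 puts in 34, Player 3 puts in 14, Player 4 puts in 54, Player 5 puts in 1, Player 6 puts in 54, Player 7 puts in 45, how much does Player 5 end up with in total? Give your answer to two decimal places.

Total contributed: 20 + 34 + 14 + 54 + 1 + 54 + 45 = 222.
Each receives 4.4 × 222 / 7 = 139.54 from the maintenance fund.
Player 5 keeps 54 − 1 = 53, so Player 5's payoff is 53 + 139.54 = 192.54.

192.54 euros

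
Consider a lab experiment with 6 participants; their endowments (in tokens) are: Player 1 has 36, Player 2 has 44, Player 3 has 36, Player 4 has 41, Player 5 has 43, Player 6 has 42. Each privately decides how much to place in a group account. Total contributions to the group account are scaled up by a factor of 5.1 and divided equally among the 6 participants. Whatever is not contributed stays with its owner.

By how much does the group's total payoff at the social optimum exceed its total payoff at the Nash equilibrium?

The private return per contributed unit is 5.1/6 = 0.8500 < 1 for every player regardless of endowment, so the Nash equilibrium is zero contribution and the group total is Σ E_j = 36 + 44 + 36 + 41 + 43 + 42 = 242.
Each contributed unit returns 5.100 to the group, so the social optimum is full contribution by everyone: group total = 5.100 × 242 = 1234.20.
Efficiency loss = (5.100 − 1) × 242 = 992.20.

992.20 tokens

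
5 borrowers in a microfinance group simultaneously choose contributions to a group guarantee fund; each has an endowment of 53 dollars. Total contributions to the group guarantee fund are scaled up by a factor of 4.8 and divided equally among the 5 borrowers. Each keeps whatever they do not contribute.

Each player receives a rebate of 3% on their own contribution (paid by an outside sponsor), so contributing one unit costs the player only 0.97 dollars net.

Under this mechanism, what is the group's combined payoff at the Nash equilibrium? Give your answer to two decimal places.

The effective private return is (4.8/5) / 0.97 = 0.9897, which is still under 1, so the mechanism doesn't change anyone's dominant strategy: zero contribution.
Everyone keeps their endowment and the group total is 5 × 53 = 265.

265.00 dollars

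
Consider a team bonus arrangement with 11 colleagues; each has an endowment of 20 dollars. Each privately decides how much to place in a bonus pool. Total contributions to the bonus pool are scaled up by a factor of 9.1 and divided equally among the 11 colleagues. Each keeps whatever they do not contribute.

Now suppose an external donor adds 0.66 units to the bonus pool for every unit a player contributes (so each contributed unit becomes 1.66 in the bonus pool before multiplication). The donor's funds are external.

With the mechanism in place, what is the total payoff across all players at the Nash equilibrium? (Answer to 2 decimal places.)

Under the mechanism each unit contributed yields 9.1 × 1.66 / 11 = 1.3733 back to its contributor per unit of net cost, which exceeds 1, making full contribution the dominant choice for everyone.
At the Nash equilibrium everyone contributes 20. Group total payoff = 9.1 × 1.66 × 220 = 3323.32.

3323.32 dollars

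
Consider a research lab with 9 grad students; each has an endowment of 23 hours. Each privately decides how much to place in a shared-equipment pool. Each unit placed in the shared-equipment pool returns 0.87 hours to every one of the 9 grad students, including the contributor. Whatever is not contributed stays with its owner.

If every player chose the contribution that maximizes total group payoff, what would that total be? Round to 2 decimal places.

1620.81 hours

Each contributed unit returns 7.830 to the group as a whole (0.87 to each of 9 players), which exceeds 1, so the social optimum is full contribution: group total = 7.830 × 207 = 1620.81.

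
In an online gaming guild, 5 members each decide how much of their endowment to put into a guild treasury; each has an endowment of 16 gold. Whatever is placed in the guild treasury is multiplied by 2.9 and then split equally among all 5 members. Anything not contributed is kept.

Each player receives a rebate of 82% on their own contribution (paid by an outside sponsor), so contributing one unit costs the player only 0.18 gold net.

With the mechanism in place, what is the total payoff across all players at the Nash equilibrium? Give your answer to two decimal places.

Under the mechanism each unit contributed yields (2.9/5) / 0.18 = 3.2222 back to its contributor per unit of net cost, which exceeds 1, making full contribution the dominant choice for everyone.
So the Nash equilibrium is full contribution by all 5; the group earns 5 × (16 × 0.82 + 2.9 × 16) = 297.60.

297.60 gold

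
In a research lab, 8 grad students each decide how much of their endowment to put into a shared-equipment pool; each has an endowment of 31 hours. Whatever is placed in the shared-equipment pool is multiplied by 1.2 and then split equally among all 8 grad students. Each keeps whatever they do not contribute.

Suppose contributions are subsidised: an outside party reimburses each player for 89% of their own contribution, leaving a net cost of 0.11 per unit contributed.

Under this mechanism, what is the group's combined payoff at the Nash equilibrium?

The effective private return per unit is now (1.2/8) / 0.11 = 1.3636 > 1, so every player's dominant strategy flips to full contribution.
At the Nash equilibrium everyone contributes 31. Group total payoff = 8 × (31 × 0.89 + 1.2 × 31) = 518.32.

518.32 hours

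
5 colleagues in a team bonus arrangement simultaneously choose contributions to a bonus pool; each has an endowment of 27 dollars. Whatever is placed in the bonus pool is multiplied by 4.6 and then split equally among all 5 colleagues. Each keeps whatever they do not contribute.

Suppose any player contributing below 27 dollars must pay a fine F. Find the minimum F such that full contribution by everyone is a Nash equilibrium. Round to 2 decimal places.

Given the others contribute fully, the best deviation is to contribute 0 (any partial contribution still incurs the fine and gives up units whose private return 0.9200 is below 1).
Deviating from 27 to 0 saves 27 dollars but forfeits the deviator's share of the drop in the bonus pool: 4.6/5 × 27 = 24.84.
So the deviation gain is 27 − 24.84 = 2.16, and the fine must be at least 2.16 dollars to wipe it out.

2.16 dollars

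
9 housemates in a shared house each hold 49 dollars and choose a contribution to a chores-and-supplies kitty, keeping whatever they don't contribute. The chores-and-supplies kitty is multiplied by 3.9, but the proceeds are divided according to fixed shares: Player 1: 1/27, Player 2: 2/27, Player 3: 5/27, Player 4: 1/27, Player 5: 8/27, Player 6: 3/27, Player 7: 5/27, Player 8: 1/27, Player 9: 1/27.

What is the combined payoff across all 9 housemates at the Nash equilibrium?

583.10 dollars

Each unit j contributes comes back to j as 3.9 × (j's share), so j prefers to contribute only if that share exceeds 1/3.9 = 0.2564; otherwise keeping the unit dominates.
Player 5 alone (share 8/27) is above the threshold, contributing 49; the remaining 8 contribute 0. Total contributed: 49.
The chores-and-supplies kitty pays out 3.9 × 49 = 191.10 in total (split across the unequal shares, but the aggregate is all that matters for the group sum).
The 8 free-riders keep 49 each, adding 392. Group total = 392 + 191.10 = 583.10.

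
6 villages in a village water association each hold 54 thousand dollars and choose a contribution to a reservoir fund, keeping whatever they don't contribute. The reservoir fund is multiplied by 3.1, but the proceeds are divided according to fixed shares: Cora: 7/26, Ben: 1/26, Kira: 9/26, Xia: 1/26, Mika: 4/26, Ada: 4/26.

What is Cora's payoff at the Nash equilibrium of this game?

99.07 thousand dollars

Player j's private return per contributed unit is 3.1 × (j's share). Contributing is weakly dominant for j when that share is at least 1/3.1 = 0.3226, and contributing 0 is dominant otherwise.
The only share above 0.3226 is Kira's 9/26, contributing 54; the remaining 5 contribute 0. Total contributed: 54.
Cora keeps 54 and receives 3.1 × 54 × 7/26 = 45.07 from the reservoir fund, for a payoff of 99.07.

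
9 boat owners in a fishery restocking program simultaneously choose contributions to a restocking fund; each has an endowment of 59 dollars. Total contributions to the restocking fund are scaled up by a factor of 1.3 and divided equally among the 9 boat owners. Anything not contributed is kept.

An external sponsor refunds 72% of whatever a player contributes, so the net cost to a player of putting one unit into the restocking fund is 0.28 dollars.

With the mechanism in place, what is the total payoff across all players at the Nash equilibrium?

531.00 dollars

With the mechanism, a contributed unit returns (1.3/9) / 0.28 = 0.5159 per unit of net cost — still below 1 — so contributing 0 remains dominant for every player.
At the Nash equilibrium no one contributes; group total payoff = 9 × 59 = 531.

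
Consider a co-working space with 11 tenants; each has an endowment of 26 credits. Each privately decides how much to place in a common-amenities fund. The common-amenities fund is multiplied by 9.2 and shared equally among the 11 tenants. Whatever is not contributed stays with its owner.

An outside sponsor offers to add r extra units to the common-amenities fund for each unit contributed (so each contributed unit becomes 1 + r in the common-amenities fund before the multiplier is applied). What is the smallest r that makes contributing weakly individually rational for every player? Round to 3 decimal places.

0.196

With matching at rate r, one contributed unit becomes (1 + r) in the common-amenities fund and returns 9.2 × (1 + r) / 11 to the contributor.
Setting this equal to 1: 1 + r = 11/9.2 = 1.1957.
So the minimum matching rate is r = 1.1957 − 1 = 0.196.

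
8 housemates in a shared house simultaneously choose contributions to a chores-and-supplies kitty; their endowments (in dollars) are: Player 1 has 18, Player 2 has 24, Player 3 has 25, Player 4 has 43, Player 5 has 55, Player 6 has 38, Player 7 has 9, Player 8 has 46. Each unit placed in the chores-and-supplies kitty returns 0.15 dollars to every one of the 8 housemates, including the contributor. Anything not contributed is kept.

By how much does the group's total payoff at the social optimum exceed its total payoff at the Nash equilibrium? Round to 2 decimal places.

51.60 dollars

The private return per contributed unit is 0.15 < 1 for everyone, so the Nash equilibrium is zero contribution and the group total is Σ E_j = 18 + 24 + 25 + 43 + 55 + 38 + 9 + 46 = 258.
Each contributed unit returns 1.200 to the group, so the social optimum is full contribution by everyone: group total = 1.200 × 258 = 309.60.
Efficiency loss = (1.200 − 1) × 258 = 51.60.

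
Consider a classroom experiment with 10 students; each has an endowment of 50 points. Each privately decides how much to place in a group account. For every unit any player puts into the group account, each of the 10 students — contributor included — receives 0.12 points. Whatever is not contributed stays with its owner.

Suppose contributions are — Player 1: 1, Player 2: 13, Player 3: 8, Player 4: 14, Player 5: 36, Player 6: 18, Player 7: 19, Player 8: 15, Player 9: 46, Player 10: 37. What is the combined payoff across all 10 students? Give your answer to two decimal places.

541.40 points

Total contributed: 1 + 13 + 8 + 14 + 36 + 18 + 19 + 15 + 46 + 37 = 207; total kept: 10 × 50 − 207 = 293.
The group account pays out 0.12 × 10 × 207 = 248.40 in aggregate.
Group total = 293 + 248.40 = 541.40.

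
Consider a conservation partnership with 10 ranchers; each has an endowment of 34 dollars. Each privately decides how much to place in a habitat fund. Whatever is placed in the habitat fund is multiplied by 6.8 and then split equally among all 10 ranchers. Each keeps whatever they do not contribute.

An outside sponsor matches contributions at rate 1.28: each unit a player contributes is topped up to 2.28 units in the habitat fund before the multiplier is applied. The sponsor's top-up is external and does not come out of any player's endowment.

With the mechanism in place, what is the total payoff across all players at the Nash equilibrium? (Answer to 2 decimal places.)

5271.36 dollars

Under the mechanism each unit contributed yields 6.8 × 2.28 / 10 = 1.5504 back to its contributor per unit of net cost, which exceeds 1, making full contribution the dominant choice for everyone.
At the Nash equilibrium everyone contributes 34. Group total payoff = 6.8 × 2.28 × 340 = 5271.36.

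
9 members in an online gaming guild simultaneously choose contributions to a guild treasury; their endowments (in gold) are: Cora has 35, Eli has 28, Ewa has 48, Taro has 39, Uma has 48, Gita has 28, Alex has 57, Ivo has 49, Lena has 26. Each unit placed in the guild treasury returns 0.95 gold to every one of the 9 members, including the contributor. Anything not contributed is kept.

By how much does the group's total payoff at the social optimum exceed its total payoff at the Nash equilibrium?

The private return per contributed unit is 0.95 < 1 for everyone, so the Nash equilibrium is zero contribution and the group total is Σ E_j = 35 + 28 + 48 + 39 + 48 + 28 + 57 + 49 + 26 = 358.
Each contributed unit returns 8.550 to the group, so the social optimum is full contribution by everyone: group total = 8.550 × 358 = 3060.90.
Efficiency loss = (8.550 − 1) × 358 = 2702.90.

2702.90 gold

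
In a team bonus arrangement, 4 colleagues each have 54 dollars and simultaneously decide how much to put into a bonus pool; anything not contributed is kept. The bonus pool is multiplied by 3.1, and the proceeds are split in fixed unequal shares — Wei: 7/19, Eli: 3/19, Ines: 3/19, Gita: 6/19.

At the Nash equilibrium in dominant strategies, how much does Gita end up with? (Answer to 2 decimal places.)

106.86 dollars

For player j, contributing a unit is worthwhile iff 3.1 × (j's share) ≥ 1, i.e. iff j's share is at least 0.3226.
Only Wei (7/19) clears that bar, contributing 54; the remaining 3 contribute 0. Total contributed: 54.
Gita keeps 54 and receives 3.1 × 54 × 6/19 = 52.86 from the bonus pool, for a payoff of 106.86.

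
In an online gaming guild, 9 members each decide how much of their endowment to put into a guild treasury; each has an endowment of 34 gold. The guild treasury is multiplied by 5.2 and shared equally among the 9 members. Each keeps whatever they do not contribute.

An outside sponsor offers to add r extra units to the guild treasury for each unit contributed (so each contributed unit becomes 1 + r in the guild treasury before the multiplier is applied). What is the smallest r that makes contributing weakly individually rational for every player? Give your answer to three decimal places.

With matching at rate r, one contributed unit becomes (1 + r) in the guild treasury and returns 5.2 × (1 + r) / 9 to the contributor.
Setting this equal to 1: 1 + r = 9/5.2 = 1.7308.
So the minimum matching rate is r = 1.7308 − 1 = 0.731.

0.731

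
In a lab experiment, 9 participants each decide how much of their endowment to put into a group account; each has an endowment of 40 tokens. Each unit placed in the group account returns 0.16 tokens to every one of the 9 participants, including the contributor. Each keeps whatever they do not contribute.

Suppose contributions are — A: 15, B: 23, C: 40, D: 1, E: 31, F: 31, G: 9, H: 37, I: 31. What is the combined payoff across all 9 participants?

Total contributed: 15 + 23 + 40 + 1 + 31 + 31 + 9 + 37 + 31 = 218; total kept: 9 × 40 − 218 = 142.
The group account pays out 0.16 × 9 × 218 = 313.92 in aggregate.
Group total = 142 + 313.92 = 455.92.

455.92 tokens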